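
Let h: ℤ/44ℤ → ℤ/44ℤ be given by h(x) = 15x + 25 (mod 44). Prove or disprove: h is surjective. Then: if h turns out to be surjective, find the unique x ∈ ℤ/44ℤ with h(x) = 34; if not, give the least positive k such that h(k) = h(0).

27

Since gcd(15, 44) = 1, 15 is invertible modulo 44. Euclid's algorithm: 44 = 2·15 + 14, 15 = 1·14 + 1; back-substituting gives 1 = 3·15 − 1·44, so 15⁻¹ ≡ 3 (mod 44).
For any y ∈ ℤ/44ℤ, x = 3(y − 25) mod 44 satisfies h(x) = 15·3(y − 25) + 25 ≡ y (since 15·3 ≡ 1 mod 44). So every y has a preimage.
Thus h is surjective.
Since h is surjective, we compute h⁻¹(34): solve 15x + 25 ≡ 34 (mod 44), i.e. 15x ≡ 9 (mod 44).
Multiplying by 15⁻¹ = 3 gives x ≡ 3·9 = 27 ≡ 27 (mod 44).
Check: h(27) = 15·27 + 25 = 430 = 9·44 + 34 ≡ 34 (mod 44).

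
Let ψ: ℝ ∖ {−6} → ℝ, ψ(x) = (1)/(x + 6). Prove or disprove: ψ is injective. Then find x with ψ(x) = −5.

Suppose ψ(x_1) = ψ(x_2). Cross-multiplying: (1)(x_2 + 6) = (1)(x_1 + 6).
Expanding both sides and cancelling the symmetric terms leaves −1·(x_1 − x_2) = 0. Since −1 ≠ 0, x_1 = x_2. Therefore ψ is injective.
Solving ψ(x) = −5: cross-multiplying gives 1 = −5(x + 6), which rearranges to 5x = −31, so x = −31/5.

-31/5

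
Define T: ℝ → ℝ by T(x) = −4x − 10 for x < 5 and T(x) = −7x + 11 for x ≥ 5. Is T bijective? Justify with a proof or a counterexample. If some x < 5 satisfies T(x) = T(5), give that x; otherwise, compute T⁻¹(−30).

7/2

Both pieces are strictly decreasing (slopes −4 and −7), so each is injective on its own interval.
The left piece maps (−∞, 5) onto (−30, ∞); the right piece maps [5, ∞) onto (−∞, −24].
These images overlap. In particular T(5) = −24 (right piece), and solving −4x − 10 = −24 on the left piece gives x = 7/2 < 5.
So T(7/2) = T(5) with 7/2 ≠ 5, and T is not injective, hence not bijective. This x = 7/2 is the requested value below 5.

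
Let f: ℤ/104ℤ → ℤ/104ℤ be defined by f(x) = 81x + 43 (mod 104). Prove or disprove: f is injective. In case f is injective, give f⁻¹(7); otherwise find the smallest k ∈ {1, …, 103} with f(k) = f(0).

92

Recall that injectivity means: for all s, t in the domain, f(s) = f(t) implies s = t.
If f(s) = f(t), then 81s ≡ 81t (mod 104). Because gcd(81, 104) = 1, we may cancel 81 to get s ≡ t (mod 104).
So f is injective.
We now compute 81⁻¹ mod 104 explicitly. Euclid's algorithm: 104 = 1·81 + 23, 81 = 3·23 + 12, 23 = 1·12 + 11, 12 = 1·11 + 1; back-substituting gives 1 = 9·81 − 7·104, so 81⁻¹ ≡ 9 (mod 104).
Since f is injective, we compute f⁻¹(7): solve 81x + 43 ≡ 7 (mod 104), i.e. 81x ≡ 68 (mod 104).
Multiplying by 81⁻¹ = 9 gives x ≡ 9·68 = 612 = 5·104 + 92 ≡ 92 (mod 104).
Check: f(92) = 81·92 + 43 = 7495 = 72·104 + 7 ≡ 7 (mod 104).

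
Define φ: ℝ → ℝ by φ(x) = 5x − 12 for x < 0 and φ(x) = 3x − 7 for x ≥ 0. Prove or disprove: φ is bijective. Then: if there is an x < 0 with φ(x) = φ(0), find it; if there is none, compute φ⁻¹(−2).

5/3

Both pieces are strictly increasing (slopes 5 and 3), so each is injective on its own interval.
The left piece maps (−∞, 0) onto (−∞, −12); the right piece maps [0, ∞) onto [−7, ∞).
The images leave a gap (−12 has no preimage), so φ is not surjective, hence not bijective.
Because the two images are disjoint, no x < 0 has φ(x) = φ(0), so we compute φ⁻¹(−2): −2 lies in [−7, ∞), so solve 3x − 7 = −2: x = (−2 + 7)/3 = 5/3.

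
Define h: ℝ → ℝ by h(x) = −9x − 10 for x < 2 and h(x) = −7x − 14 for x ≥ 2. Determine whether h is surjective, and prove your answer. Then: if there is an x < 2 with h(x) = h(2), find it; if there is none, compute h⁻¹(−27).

17/9

Both pieces are strictly decreasing (slopes −9 and −7), so each is injective on its own interval.
The left piece maps (−∞, 2) onto (−28, ∞); the right piece maps [2, ∞) onto (−∞, −28].
These images together cover ℝ, so h is surjective.
Because the two images are disjoint, no x < 2 has h(x) = h(2), so we compute h⁻¹(−27): −27 lies in (−28, ∞), so solve −9x − 10 = −27: x = (−27 + 10)/(−9) = 17/9.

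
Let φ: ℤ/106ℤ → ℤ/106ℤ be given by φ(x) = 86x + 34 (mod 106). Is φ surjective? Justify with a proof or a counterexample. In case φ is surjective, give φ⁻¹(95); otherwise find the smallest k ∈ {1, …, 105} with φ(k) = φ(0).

53

Since gcd(86, 106) = 2, we have 86x ≡ 0 (mod 2) for all x, so φ(x) ≡ 0 (mod 2).
But 1 ≢ 0 (mod 2), so 1 ∈ ℤ/106ℤ has no preimage. Hence φ is not surjective.
Since φ is not surjective, we find the least positive k with φ(k) = φ(0): this means 86k ≡ 0 (mod 106), i.e. 106 ∣ 86k. Since gcd(86, 106) = 2, dividing through by 2 this holds exactly when 53 ∣ 43k, and as gcd(43, 53) = 1, exactly when 53 ∣ k.
The smallest positive such k is 53.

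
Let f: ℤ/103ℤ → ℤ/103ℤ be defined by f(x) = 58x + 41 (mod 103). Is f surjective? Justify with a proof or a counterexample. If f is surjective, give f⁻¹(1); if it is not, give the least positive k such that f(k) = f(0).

Since gcd(58, 103) = 1, 58 is invertible modulo 103. Euclid's algorithm: 103 = 1·58 + 45, 58 = 1·45 + 13, 45 = 3·13 + 6, 13 = 2·6 + 1; back-substituting gives 1 = 16·58 − 9·103, so 58⁻¹ ≡ 16 (mod 103).
For any y ∈ ℤ/103ℤ, x = 16(y − 41) mod 103 satisfies f(x) = 58·16(y − 41) + 41 ≡ y (since 58·16 ≡ 1 mod 103). So every y has a preimage.
Hence f is surjective.
Since f is surjective, we find f⁻¹(1): we need 58x ≡ 1 − 41 ≡ 63 (mod 103). Using 58⁻¹ = 16: x ≡ 16·63 = 1008 = 9·103 + 81, so x = 81.
Check: f(81) = 58·81 + 41 = 4739 = 46·103 + 1 ≡ 1 (mod 103).

81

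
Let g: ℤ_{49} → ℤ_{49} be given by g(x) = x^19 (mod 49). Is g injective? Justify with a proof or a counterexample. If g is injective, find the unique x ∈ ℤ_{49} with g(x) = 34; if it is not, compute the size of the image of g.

43

g(0) = 0^19 = 0.
g(7): Repeated squaring mod 49: 7^1 ≡ 7, 7^2 ≡ 7² = 49 ≡ 0, 7^4 ≡ 0² = 0, 7^8 ≡ 0² = 0, 7^16 ≡ 0² = 0. Since 19 = 16 + 2 + 1, 7^19 ≡ 0·0·7: 0·0 = 0, then 0·7 = 0. So 7^19 ≡ 0 (mod 49).
So g(0) = g(7) = 0 while 0 ≠ 7, therefore g is not injective.
Since g is not injective, we determine |image(g)|. Computing x^19 mod 49 for each x (by repeated squaring, reducing mod 49 at every step), the values g(0), g(1), …, g(48) are: 0, 1, 37, 38, 46, 47, 34, 0, 36, 23, 24, 32, 33, 20, 0, 22, 9, 10, 18, 19, 6, 0, 8, 44, 45, 4, 5, 41, 0, 43, 30, 31, 39, 40, 27, 0, 29, 16, 17, 25, 26, 13, 0, 15, 2, 3, 11, 12, 48.
The distinct values are {0, 1, 2, 3, 4, 5, 6, 8, 9, 10, 11, 12, 13, 15, 16, 17, 18, 19, 20, 22, 23, 24, 25, 26, 27, 29, 30, 31, 32, 33, 34, 36, 37, 38, 39, 40, 41, 43, 44, 45, 46, 47, 48}; there are 43 of them.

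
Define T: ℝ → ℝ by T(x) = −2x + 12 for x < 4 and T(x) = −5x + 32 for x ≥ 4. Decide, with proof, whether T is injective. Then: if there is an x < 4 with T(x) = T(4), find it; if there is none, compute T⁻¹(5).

Both pieces are strictly decreasing (slopes −2 and −5), so each is injective on its own interval.
The left piece maps (−∞, 4) onto (4, ∞); the right piece maps [4, ∞) onto (−∞, 12].
These images overlap. In particular T(4) = 12 (right piece), and solving −2x + 12 = 12 on the left piece gives x = 0 < 4.
So T(0) = T(4) with 0 ≠ 4, and T is not injective. This x = 0 is the requested value below 4.

0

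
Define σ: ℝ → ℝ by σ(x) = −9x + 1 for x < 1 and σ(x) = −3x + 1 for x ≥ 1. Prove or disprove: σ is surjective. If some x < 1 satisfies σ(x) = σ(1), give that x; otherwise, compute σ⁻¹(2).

Both pieces are strictly decreasing (slopes −9 and −3), so each is injective on its own interval.
The left piece maps (−∞, 1) onto (−8, ∞); the right piece maps [1, ∞) onto (−∞, −2].
The union (−8, ∞) ∪ (−∞, −2] covers ℝ, so σ is surjective.
For the follow-up: the images overlap, so an x < 1 with σ(x) = σ(1) exists. σ(1) = −2; solving −9x + 1 = −2 for x < 1 gives x = (−2 − 1)/(−9) = 1/3.

1/3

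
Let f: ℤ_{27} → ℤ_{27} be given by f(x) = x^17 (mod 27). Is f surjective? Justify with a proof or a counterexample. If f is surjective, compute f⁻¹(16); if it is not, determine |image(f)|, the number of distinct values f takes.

19

f(0) = 0^17 = 0.
f(3): Repeated squaring mod 27: 3^1 ≡ 3, 3^2 ≡ 3² = 9, 3^4 ≡ 9² = 81 ≡ 0, 3^8 ≡ 0² = 0, 3^16 ≡ 0² = 0. Since 17 = 16 + 1, 3^17 ≡ 0·3: 0·3 = 0. So 3^17 ≡ 0 (mod 27).
So f(0) = f(3) = 0 while 0 ≠ 3, so f is not injective.
A non-injective map from the 27-element set ℤ_{27} to itself takes at most 26 distinct values, so it cannot be surjective. So f is not surjective.
Since f is not surjective, we determine |image(f)|. Computing x^17 mod 27 for each x (by repeated squaring, reducing mod 27 at every step), the values f(0), f(1), …, f(26) are: 0, 1, 14, 0, 7, 11, 0, 4, 17, 0, 19, 5, 0, 25, 2, 0, 22, 8, 0, 10, 23, 0, 16, 20, 0, 13, 26.
The distinct values are {0, 1, 2, 4, 5, 7, 8, 10, 11, 13, 14, 16, 17, 19, 20, 22, 23, 25, 26}; there are 19 of them.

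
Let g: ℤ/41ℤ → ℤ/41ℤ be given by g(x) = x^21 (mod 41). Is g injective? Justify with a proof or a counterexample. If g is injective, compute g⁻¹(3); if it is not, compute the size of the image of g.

38

Since 41 is prime, the nonzero elements of ℤ/41ℤ form a cyclic group of order 40.
As gcd(21, 40) = 1, raising to the 21st power is a bijection on this group: if x_1^21 ≡ x_2^21 then (x_1x_2^{−1})^21 = 1, and the only element of order dividing gcd(21, 40) = 1 is 1, so x_1 = x_2.
With g(0) = 0 this makes g injective on all of ℤ/41ℤ, hence bijective (finite equal-size domain and codomain). In particular g is injective.
Since g is injective, we find the preimage of 3. The inverse of x ↦ x^21 on (ℤ/41ℤ)^× is x ↦ x^21, because 21·21 = 441 = 11·40 + 1 ≡ 1 (mod 40) and x^{40} = 1 for x ≠ 0 (Fermat). So g⁻¹(3) = 3^21 mod 41.
Repeated squaring mod 41: 3^1 ≡ 3, 3^2 ≡ 3² = 9, 3^4 ≡ 9² = 81 ≡ 40, 3^8 ≡ 40² = 1600 ≡ 1, 3^16 ≡ 1² = 1. Since 21 = 16 + 4 + 1, 3^21 ≡ 1·40·3: 1·40 = 40, then 40·3 = 120 ≡ 38. So 3^21 ≡ 38 (mod 41).
Hence g⁻¹(3) = 38.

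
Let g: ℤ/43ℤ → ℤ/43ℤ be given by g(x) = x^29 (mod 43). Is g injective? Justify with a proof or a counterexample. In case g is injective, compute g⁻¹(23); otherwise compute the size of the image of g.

9

Since 43 is prime, the nonzero elements of ℤ/43ℤ form a cyclic group of order 42.
As gcd(29, 42) = 1, raising to the 29th power is a bijection on this group: if a^29 ≡ b^29 then (ab^{−1})^29 = 1, and the only element of order dividing gcd(29, 42) = 1 is 1, so a = b.
With g(0) = 0 this makes g injective on all of ℤ/43ℤ, hence bijective (finite equal-size domain and codomain). In particular g is injective.
Since g is injective, we find the preimage of 23. The inverse of x ↦ x^29 on (ℤ/43ℤ)^× is x ↦ x^29, because 29·29 = 841 = 20·42 + 1 ≡ 1 (mod 42) and x^{42} = 1 for x ≠ 0 (Fermat). So g⁻¹(23) = 23^29 mod 43.
Repeated squaring mod 43: 23^1 ≡ 23, 23^2 ≡ 23² = 529 ≡ 13, 23^4 ≡ 13² = 169 ≡ 40, 23^8 ≡ 40² = 1600 ≡ 9, 23^16 ≡ 9² = 81 ≡ 38. Since 29 = 16 + 8 + 4 + 1, 23^29 ≡ 38·9·40·23: 38·9 = 342 ≡ 41, then 41·40 = 1640 ≡ 6, then 6·23 = 138 ≡ 9. So 23^29 ≡ 9 (mod 43).
Hence g⁻¹(23) = 9.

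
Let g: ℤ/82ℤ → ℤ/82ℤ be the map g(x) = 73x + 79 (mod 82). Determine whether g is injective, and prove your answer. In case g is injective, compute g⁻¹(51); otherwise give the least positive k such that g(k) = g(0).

76

Suppose g(s) = g(t) in ℤ/82ℤ. Then 73s + 79 ≡ 73t + 79 (mod 82), hence 73(s − t) ≡ 0 (mod 82).
Since gcd(73, 82) = 1, 73 is invertible modulo 82, thus s − t ≡ 0 (mod 82), i.e. s = t.
Therefore g is injective.
We now compute 73⁻¹ mod 82 explicitly. Euclid's algorithm: 82 = 1·73 + 9, 73 = 8·9 + 1; back-substituting gives 1 = 9·73 − 8·82, so 73⁻¹ ≡ 9 (mod 82).
Since g is injective, we find g⁻¹(51): we need 73x ≡ 51 − 79 ≡ 54 (mod 82). Using 73⁻¹ = 9: x ≡ 9·54 = 486 = 5·82 + 76, so x = 76.
Check: g(76) = 73·76 + 79 = 5627 = 68·82 + 51 ≡ 51 (mod 82).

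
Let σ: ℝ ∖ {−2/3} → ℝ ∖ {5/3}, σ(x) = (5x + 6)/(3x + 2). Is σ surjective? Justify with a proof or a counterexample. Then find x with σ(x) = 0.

-6/5

For any y ≠ 5/3, solving y(3x + 2) = 5x + 6 for x gives a well-defined x ≠ −2/3. So σ is surjective.
Solving σ(x) = 0: cross-multiplying gives 5x + 6 = 0(3x + 2), which rearranges to 5x = −6, so x = −6/5.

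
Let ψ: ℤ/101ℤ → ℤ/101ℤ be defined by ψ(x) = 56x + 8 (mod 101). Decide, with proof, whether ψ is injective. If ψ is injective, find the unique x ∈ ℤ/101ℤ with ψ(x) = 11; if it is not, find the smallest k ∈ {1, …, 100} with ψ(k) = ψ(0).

If ψ(a) = ψ(b), then 56a ≡ 56b (mod 101). Because gcd(56, 101) = 1, we may cancel 56 to get a ≡ b (mod 101).
Hence ψ is injective.
We now compute 56⁻¹ mod 101 explicitly. Euclid's algorithm: 101 = 1·56 + 45, 56 = 1·45 + 11, 45 = 4·11 + 1; back-substituting gives 1 = 92·56 − 51·101, so 56⁻¹ ≡ 92 (mod 101).
Since ψ is injective, we find ψ⁻¹(11): we need 56x ≡ 11 − 8 ≡ 3 (mod 101). Using 56⁻¹ = 92: x ≡ 92·3 = 276 = 2·101 + 74, so x = 74.
Check: ψ(74) = 56·74 + 8 = 4152 = 41·101 + 11 ≡ 11 (mod 101).

74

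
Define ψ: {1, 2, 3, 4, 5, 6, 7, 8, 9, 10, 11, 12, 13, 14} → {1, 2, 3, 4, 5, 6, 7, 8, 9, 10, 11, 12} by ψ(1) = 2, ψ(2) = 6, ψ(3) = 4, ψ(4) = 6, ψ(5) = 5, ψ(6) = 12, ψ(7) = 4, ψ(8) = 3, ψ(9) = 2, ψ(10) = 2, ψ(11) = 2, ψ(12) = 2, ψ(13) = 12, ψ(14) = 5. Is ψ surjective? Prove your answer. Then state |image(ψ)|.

6

No element maps to 1, so ψ is not surjective.
The image of ψ is {2, 3, 4, 5, 6, 12}, which has 6 elements.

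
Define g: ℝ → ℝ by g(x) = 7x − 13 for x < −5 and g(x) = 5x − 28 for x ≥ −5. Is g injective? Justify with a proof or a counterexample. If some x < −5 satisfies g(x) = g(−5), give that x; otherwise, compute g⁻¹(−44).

Both pieces are strictly increasing (slopes 7 and 5), so each is injective on its own interval.
The left piece maps (−∞, −5) onto (−∞, −48); the right piece maps [−5, ∞) onto [−53, ∞).
These images overlap. In particular g(−5) = −53 (right piece), and solving 7x − 13 = −53 on the left piece gives x = −40/7 < −5.
So g(−40/7) = g(−5) with −40/7 ≠ −5, and g is not injective. This x = −40/7 is the requested value below −5.

-40/7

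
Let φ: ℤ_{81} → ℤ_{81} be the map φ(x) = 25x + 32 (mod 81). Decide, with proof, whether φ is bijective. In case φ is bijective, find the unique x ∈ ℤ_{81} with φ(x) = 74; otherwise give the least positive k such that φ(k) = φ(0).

Suppose φ(a) = φ(b) in ℤ_{81}. Then 25a + 32 ≡ 25b + 32 (mod 81), therefore 25(a − b) ≡ 0 (mod 81).
Since gcd(25, 81) = 1, 25 is invertible modulo 81, so a − b ≡ 0 (mod 81), i.e. a = b.
We now compute 25⁻¹ mod 81 explicitly. Euclid's algorithm: 81 = 3·25 + 6, 25 = 4·6 + 1; back-substituting gives 1 = 13·25 − 4·81, so 25⁻¹ ≡ 13 (mod 81).
For any y ∈ ℤ_{81}, x = 13(y − 32) mod 81 satisfies φ(x) = 25·13(y − 32) + 32 ≡ y (since 25·13 ≡ 1 mod 81). So every y has a preimage.
Thus φ is bijective.
Since φ is bijective, we compute φ⁻¹(74): solve 25x + 32 ≡ 74 (mod 81), i.e. 25x ≡ 42 (mod 81).
Multiplying by 25⁻¹ = 13 gives x ≡ 13·42 = 546 = 6·81 + 60 ≡ 60 (mod 81).
Check: φ(60) = 25·60 + 32 = 1532 = 18·81 + 74 ≡ 74 (mod 81).

60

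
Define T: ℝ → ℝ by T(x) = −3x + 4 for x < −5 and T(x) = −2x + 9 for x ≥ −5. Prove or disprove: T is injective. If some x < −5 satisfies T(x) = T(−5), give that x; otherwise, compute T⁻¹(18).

-9/2

Both pieces are strictly decreasing (slopes −3 and −2), so each is injective on its own interval.
The left piece maps (−∞, −5) onto (19, ∞); the right piece maps [−5, ∞) onto (−∞, 19].
These images are disjoint, so no value is attained by both pieces. So T is injective.
Because the two images are disjoint, no x < −5 has T(x) = T(−5), so we compute T⁻¹(18): 18 lies in (−∞, 19], so solve −2x + 9 = 18: x = (18 − 9)/(−2) = −9/2.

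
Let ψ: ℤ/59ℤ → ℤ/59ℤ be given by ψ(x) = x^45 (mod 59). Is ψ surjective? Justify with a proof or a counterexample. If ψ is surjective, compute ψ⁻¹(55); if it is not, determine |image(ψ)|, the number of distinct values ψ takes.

Since 59 is prime, the nonzero elements of ℤ/59ℤ form a cyclic group of order 58.
As gcd(45, 58) = 1, raising to the 45th power is a bijection on this group: if a^45 ≡ b^45 then (ab^{−1})^45 = 1, and the only element of order dividing gcd(45, 58) = 1 is 1, so a = b.
With ψ(0) = 0 this makes ψ injective on all of ℤ/59ℤ, hence bijective (finite equal-size domain and codomain). In particular ψ is surjective.
Since ψ is surjective, we find the preimage of 55. The inverse of x ↦ x^45 on (ℤ/59ℤ)^× is x ↦ x^49, because 45·49 = 2205 = 38·58 + 1 ≡ 1 (mod 58) and x^{58} = 1 for x ≠ 0 (Fermat). So ψ⁻¹(55) = 55^49 mod 59.
Repeated squaring mod 59: 55^1 ≡ 55, 55^2 ≡ 55² = 3025 ≡ 16, 55^4 ≡ 16² = 256 ≡ 20, 55^8 ≡ 20² = 400 ≡ 46, 55^16 ≡ 46² = 2116 ≡ 51, 55^32 ≡ 51² = 2601 ≡ 5. Since 49 = 32 + 16 + 1, 55^49 ≡ 5·51·55: 5·51 = 255 ≡ 19, then 19·55 = 1045 ≡ 42. So 55^49 ≡ 42 (mod 59).
Hence ψ⁻¹(55) = 42.

42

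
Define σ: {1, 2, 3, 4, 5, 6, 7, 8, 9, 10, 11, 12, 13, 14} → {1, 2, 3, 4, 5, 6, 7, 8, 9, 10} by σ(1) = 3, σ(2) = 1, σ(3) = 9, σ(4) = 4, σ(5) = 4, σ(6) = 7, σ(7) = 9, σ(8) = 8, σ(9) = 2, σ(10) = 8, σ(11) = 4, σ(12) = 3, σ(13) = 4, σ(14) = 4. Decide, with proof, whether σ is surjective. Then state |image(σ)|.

No element maps to 5, so σ is not surjective.
The image of σ is {1, 2, 3, 4, 7, 8, 9}, which has 7 elements.

7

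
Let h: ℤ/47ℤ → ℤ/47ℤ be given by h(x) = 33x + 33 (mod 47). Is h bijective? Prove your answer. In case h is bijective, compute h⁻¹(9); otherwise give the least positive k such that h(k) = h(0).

Recall: h is injective if h(x_1) = h(x_2) implies x_1 = x_2.
Suppose h(x_1) = h(x_2) in ℤ/47ℤ. Then 33x_1 + 33 ≡ 33x_2 + 33 (mod 47), so 33(x_1 − x_2) ≡ 0 (mod 47).
Since gcd(33, 47) = 1, 33 is invertible modulo 47, thus x_1 − x_2 ≡ 0 (mod 47), i.e. x_1 = x_2.
We now compute 33⁻¹ mod 47 explicitly. Euclid's algorithm: 47 = 1·33 + 14, 33 = 2·14 + 5, 14 = 2·5 + 4, 5 = 1·4 + 1; back-substituting gives 1 = 10·33 − 7·47, so 33⁻¹ ≡ 10 (mod 47).
For any y ∈ ℤ/47ℤ, x = 10(y − 33) mod 47 satisfies h(x) = 33·10(y − 33) + 33 ≡ y (since 33·10 ≡ 1 mod 47). So every y has a preimage.
So h is bijective.
Since h is bijective, we find h⁻¹(9): we need 33x ≡ 9 − 33 ≡ 23 (mod 47). Using 33⁻¹ = 10: x ≡ 10·23 = 230 = 4·47 + 42, so x = 42.
Check: h(42) = 33·42 + 33 = 1419 = 30·47 + 9 ≡ 9 (mod 47).

42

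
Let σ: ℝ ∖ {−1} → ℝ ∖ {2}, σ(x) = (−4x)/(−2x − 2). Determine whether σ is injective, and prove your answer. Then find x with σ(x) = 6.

Suppose σ(s) = σ(t). Cross-multiplying: (−4s)(−2t − 2) = (−4t)(−2s − 2).
Expanding both sides and cancelling the symmetric terms leaves 8·(s − t) = 0. Since 8 ≠ 0, s = t. Therefore σ is injective.
Solving σ(x) = 6: cross-multiplying gives −4x = 6(−2x − 2), which rearranges to 8x = −12, so x = −3/2.

-3/2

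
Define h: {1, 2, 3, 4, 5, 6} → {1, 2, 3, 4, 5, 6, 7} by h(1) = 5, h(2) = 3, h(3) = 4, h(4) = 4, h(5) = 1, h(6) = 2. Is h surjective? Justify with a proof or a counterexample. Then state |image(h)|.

5

No element maps to 6, so h is not surjective.
The image of h is {1, 2, 3, 4, 5}, which has 5 elements.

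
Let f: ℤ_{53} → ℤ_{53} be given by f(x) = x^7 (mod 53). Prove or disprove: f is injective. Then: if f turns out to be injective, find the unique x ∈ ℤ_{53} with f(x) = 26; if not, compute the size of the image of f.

Since 53 is prime, the nonzero elements of ℤ_{53} form a cyclic group of order 52.
As gcd(7, 52) = 1, raising to the 7th power is a bijection on this group: if x_1^7 ≡ x_2^7 then (x_1x_2^{−1})^7 = 1, and the only element of order dividing gcd(7, 52) = 1 is 1, so x_1 = x_2.
With f(0) = 0 this makes f injective on all of ℤ_{53}, hence bijective (finite equal-size domain and codomain). In particular f is injective.
Since f is injective, we find the preimage of 26. The inverse of x ↦ x^7 on (ℤ_{53})^× is x ↦ x^15, because 7·15 = 105 = 2·52 + 1 ≡ 1 (mod 52) and x^{52} = 1 for x ≠ 0 (Fermat). So f⁻¹(26) = 26^15 mod 53.
Repeated squaring mod 53: 26^1 ≡ 26, 26^2 ≡ 26² = 676 ≡ 40, 26^4 ≡ 40² = 1600 ≡ 10, 26^8 ≡ 10² = 100 ≡ 47. Since 15 = 8 + 4 + 2 + 1, 26^15 ≡ 47·10·40·26: 47·10 = 470 ≡ 46, then 46·40 = 1840 ≡ 38, then 38·26 = 988 ≡ 34. So 26^15 ≡ 34 (mod 53).
Hence f⁻¹(26) = 34.

34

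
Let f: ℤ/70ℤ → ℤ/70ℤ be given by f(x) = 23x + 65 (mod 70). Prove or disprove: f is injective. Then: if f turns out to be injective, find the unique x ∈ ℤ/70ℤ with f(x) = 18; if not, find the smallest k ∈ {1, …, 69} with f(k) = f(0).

If f(s) = f(t), then 23s ≡ 23t (mod 70). Because gcd(23, 70) = 1, we may cancel 23 to get s ≡ t (mod 70).
Therefore f is injective.
We now compute 23⁻¹ mod 70 explicitly. Euclid's algorithm: 70 = 3·23 + 1; back-substituting gives 1 = 67·23 − 22·70, so 23⁻¹ ≡ 67 (mod 70).
Since f is injective, we find f⁻¹(18): we need 23x ≡ 18 − 65 ≡ 23 (mod 70). Using 23⁻¹ = 67: x ≡ 67·23 = 1541 = 22·70 + 1, so x = 1.
Check: f(1) = 23·1 + 65 = 88 = 1·70 + 18 ≡ 18 (mod 70).

1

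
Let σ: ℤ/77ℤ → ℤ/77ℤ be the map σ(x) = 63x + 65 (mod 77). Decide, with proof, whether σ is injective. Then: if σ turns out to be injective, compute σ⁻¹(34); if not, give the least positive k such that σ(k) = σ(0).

11

Recall that σ is injective if σ(a) = σ(b) implies a = b.
We have gcd(63, 77) = 7 > 1. Taking a = 0 and b = 11: σ(0) = 65 and σ(11) = 63·11 + 65 = 758 ≡ 65 (mod 77).
So σ(0) = σ(11) while 0 ≠ 11, so σ is not injective.
Since σ is not injective, we find the least positive k with σ(k) = σ(0): this means 63k ≡ 0 (mod 77), i.e. 77 ∣ 63k. Since gcd(63, 77) = 7, dividing through by 7 this holds exactly when 11 ∣ 9k, and as gcd(9, 11) = 1, exactly when 11 ∣ k.
The smallest positive such k is 11.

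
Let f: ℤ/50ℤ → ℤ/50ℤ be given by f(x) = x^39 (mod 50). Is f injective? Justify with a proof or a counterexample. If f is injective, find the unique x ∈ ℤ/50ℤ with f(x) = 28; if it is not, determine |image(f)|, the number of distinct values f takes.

f(0) = 0^39 = 0.
f(10): Repeated squaring mod 50: 10^1 ≡ 10, 10^2 ≡ 10² = 100 ≡ 0, 10^4 ≡ 0² = 0, 10^8 ≡ 0² = 0, 10^16 ≡ 0² = 0, 10^32 ≡ 0² = 0. Since 39 = 32 + 4 + 2 + 1, 10^39 ≡ 0·0·0·10: 0·0 = 0, then 0·0 = 0, then 0·10 = 0. So 10^39 ≡ 0 (mod 50).
So f(0) = f(10) = 0 while 0 ≠ 10, therefore f is not injective.
Since f is not injective, we determine |image(f)|. Computing x^39 mod 50 for each x (by repeated squaring, reducing mod 50 at every step), the values f(0), f(1), …, f(49) are: 0, 1, 38, 17, 44, 25, 46, 43, 22, 39, 0, 41, 48, 27, 34, 25, 36, 3, 32, 29, 0, 31, 8, 37, 24, 25, 26, 13, 42, 19, 0, 21, 18, 47, 14, 25, 16, 23, 2, 9, 0, 11, 28, 7, 4, 25, 6, 33, 12, 49.
The distinct values are {0, 1, 2, 3, 4, 6, 7, 8, 9, 11, 12, 13, 14, 16, 17, 18, 19, 21, 22, 23, 24, 25, 26, 27, 28, 29, 31, 32, 33, 34, 36, 37, 38, 39, 41, 42, 43, 44, 46, 47, 48, 49}; there are 42 of them.

42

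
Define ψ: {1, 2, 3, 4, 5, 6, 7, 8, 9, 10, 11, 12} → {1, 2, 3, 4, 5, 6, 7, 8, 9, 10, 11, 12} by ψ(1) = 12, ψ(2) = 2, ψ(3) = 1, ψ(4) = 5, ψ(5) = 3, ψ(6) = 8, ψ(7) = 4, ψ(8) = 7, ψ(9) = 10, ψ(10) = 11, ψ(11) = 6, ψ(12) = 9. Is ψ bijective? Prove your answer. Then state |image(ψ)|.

12

The values 12, 2, 1, 5, 3, 8, 4, 7, 10, 11, 6, 9 are a permutation of {1, 2, 3, 4, 5, 6, 7, 8, 9, 10, 11, 12}: each element appears exactly once.
So ψ is injective and surjective, hence bijective.
The image of ψ is {1, 2, 3, 4, 5, 6, 7, 8, 9, 10, 11, 12}, which has 12 elements.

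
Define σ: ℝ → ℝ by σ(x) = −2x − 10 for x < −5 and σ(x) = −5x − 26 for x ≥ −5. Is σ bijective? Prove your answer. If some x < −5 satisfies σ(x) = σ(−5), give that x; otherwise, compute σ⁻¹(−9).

-17/5

Both pieces are strictly decreasing (slopes −2 and −5), so each is injective on its own interval.
The left piece maps (−∞, −5) onto (0, ∞); the right piece maps [−5, ∞) onto (−∞, −1].
The images leave a gap (0 has no preimage), so σ is not surjective, hence not bijective.
Because the two images are disjoint, no x < −5 has σ(x) = σ(−5), so we compute σ⁻¹(−9): −9 lies in (−∞, −1], so solve −5x − 26 = −9: x = (−9 + 26)/(−5) = −17/5.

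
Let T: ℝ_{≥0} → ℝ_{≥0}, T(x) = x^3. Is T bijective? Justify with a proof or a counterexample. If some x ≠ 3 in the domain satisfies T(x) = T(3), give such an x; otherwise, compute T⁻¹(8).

2

On ℝ_{≥0}, x ↦ x^3 is strictly increasing (injective) and for any y ∈ ℝ_{≥0} the 3rd root y^{1/3} lies in ℝ_{≥0} (surjective). So T is bijective.
Since x ↦ x^3 is strictly increasing on ℝ_{≥0}, it is injective there, so no x ≠ 3 in the domain has T(x) = T(3). We therefore compute T⁻¹(8) = 8^{1/3} = 2 (indeed 2^3 = 8).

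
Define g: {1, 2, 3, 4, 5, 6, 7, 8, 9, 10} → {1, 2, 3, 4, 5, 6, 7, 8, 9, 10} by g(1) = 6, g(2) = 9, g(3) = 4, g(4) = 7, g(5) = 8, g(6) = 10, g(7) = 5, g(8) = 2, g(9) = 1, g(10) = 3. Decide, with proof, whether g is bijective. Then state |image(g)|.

10

The values 6, 9, 4, 7, 8, 10, 5, 2, 1, 3 are a permutation of {1, 2, 3, 4, 5, 6, 7, 8, 9, 10}: each element appears exactly once.
So g is injective and surjective, hence bijective.
The image of g is {1, 2, 3, 4, 5, 6, 7, 8, 9, 10}, which has 10 elements.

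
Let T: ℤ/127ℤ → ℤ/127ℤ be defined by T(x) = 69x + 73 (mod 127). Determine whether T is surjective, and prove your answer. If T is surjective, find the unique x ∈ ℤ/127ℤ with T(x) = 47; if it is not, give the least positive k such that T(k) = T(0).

53

Recall that T is surjective if every y in the codomain equals T(x) for some x in the domain.
Since gcd(69, 127) = 1, 69 is invertible modulo 127. Euclid's algorithm: 127 = 1·69 + 58, 69 = 1·58 + 11, 58 = 5·11 + 3, 11 = 3·3 + 2, 3 = 1·2 + 1; back-substituting gives 1 = 81·69 − 44·127, so 69⁻¹ ≡ 81 (mod 127).
Then y ↦ 81(y − 73) is a two-sided inverse to T, so every y ∈ ℤ/127ℤ has a preimage.
Therefore T is surjective.
Since T is surjective, we find T⁻¹(47): we need 69x ≡ 47 − 73 ≡ 101 (mod 127). Using 69⁻¹ = 81: x ≡ 81·101 = 8181 = 64·127 + 53, so x = 53.
Check: T(53) = 69·53 + 73 = 3730 = 29·127 + 47 ≡ 47 (mod 127).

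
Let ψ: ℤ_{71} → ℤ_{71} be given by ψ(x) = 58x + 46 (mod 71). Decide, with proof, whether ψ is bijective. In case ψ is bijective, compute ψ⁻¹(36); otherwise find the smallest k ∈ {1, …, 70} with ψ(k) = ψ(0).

Recall that ψ is injective when ψ(x_1) = ψ(x_2) forces x_1 = x_2.
Suppose ψ(x_1) = ψ(x_2) in ℤ_{71}. Then 58x_1 + 46 ≡ 58x_2 + 46 (mod 71), so 58(x_1 − x_2) ≡ 0 (mod 71).
Since gcd(58, 71) = 1, 58 is invertible modulo 71, hence x_1 − x_2 ≡ 0 (mod 71), i.e. x_1 = x_2.
We now compute 58⁻¹ mod 71 explicitly. Euclid's algorithm: 71 = 1·58 + 13, 58 = 4·13 + 6, 13 = 2·6 + 1; back-substituting gives 1 = 60·58 − 49·71, so 58⁻¹ ≡ 60 (mod 71).
For any y ∈ ℤ_{71}, x = 60(y − 46) mod 71 satisfies ψ(x) = 58·60(y − 46) + 46 ≡ y (since 58·60 ≡ 1 mod 71). So every y has a preimage.
Hence ψ is bijective.
Since ψ is bijective, we find ψ⁻¹(36): we need 58x ≡ 36 − 46 ≡ 61 (mod 71). Using 58⁻¹ = 60: x ≡ 60·61 = 3660 = 51·71 + 39, so x = 39.
Check: ψ(39) = 58·39 + 46 = 2308 = 32·71 + 36 ≡ 36 (mod 71).

39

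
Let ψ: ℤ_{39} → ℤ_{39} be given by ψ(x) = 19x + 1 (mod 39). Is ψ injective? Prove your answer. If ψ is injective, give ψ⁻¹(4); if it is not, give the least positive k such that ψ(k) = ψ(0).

33

By definition, ψ is injective when ψ(x_1) = ψ(x_2) forces x_1 = x_2.
Suppose ψ(x_1) = ψ(x_2) in ℤ_{39}. Then 19x_1 + 1 ≡ 19x_2 + 1 (mod 39), so 19(x_1 − x_2) ≡ 0 (mod 39).
Since gcd(19, 39) = 1, 19 is invertible modulo 39, hence x_1 − x_2 ≡ 0 (mod 39), i.e. x_1 = x_2.
Therefore ψ is injective.
We now compute 19⁻¹ mod 39 explicitly. Euclid's algorithm: 39 = 2·19 + 1; back-substituting gives 1 = 37·19 − 18·39, so 19⁻¹ ≡ 37 (mod 39).
Since ψ is injective, we compute ψ⁻¹(4): solve 19x + 1 ≡ 4 (mod 39), i.e. 19x ≡ 3 (mod 39).
Multiplying by 19⁻¹ = 37 gives x ≡ 37·3 = 111 = 2·39 + 33 ≡ 33 (mod 39).
Check: ψ(33) = 19·33 + 1 = 628 = 16·39 + 4 ≡ 4 (mod 39).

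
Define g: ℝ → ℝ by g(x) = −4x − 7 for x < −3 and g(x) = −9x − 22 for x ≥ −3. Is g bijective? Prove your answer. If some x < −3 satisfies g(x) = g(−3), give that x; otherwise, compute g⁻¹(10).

Both pieces are strictly decreasing (slopes −4 and −9), so each is injective on its own interval.
The left piece maps (−∞, −3) onto (5, ∞); the right piece maps [−3, ∞) onto (−∞, 5].
Since 5 = 5, the images partition ℝ: g is injective and surjective, hence bijective.
Because the two images are disjoint, no x < −3 has g(x) = g(−3), so we compute g⁻¹(10): 10 lies in (5, ∞), so solve −4x − 7 = 10: x = (10 + 7)/(−4) = −17/4.

-17/4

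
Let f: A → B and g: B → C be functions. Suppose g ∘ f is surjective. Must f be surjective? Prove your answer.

No. Take A = {0}, B = {0, 1, 2}, C = {0}, f(a) = 0 for every a ∈ A, and g(b) = 0 for every b ∈ B.
Then g ∘ f is surjective onto {0}, but 2 ∈ B has no preimage under f, so f is not surjective.

not surjective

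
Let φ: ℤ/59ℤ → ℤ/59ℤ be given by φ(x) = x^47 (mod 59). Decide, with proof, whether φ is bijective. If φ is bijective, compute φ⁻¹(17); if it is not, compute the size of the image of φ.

Since 59 is prime, the nonzero elements of ℤ/59ℤ form a cyclic group of order 58.
As gcd(47, 58) = 1, raising to the 47th power is a bijection on this group: if s^47 ≡ t^47 then (st^{−1})^47 = 1, and the only element of order dividing gcd(47, 58) = 1 is 1, so s = t.
With φ(0) = 0 this makes φ injective on all of ℤ/59ℤ, hence bijective (finite equal-size domain and codomain). In particular φ is bijective.
Since φ is bijective, we find the preimage of 17. The inverse of x ↦ x^47 on (ℤ/59ℤ)^× is x ↦ x^21, because 47·21 = 987 = 17·58 + 1 ≡ 1 (mod 58) and x^{58} = 1 for x ≠ 0 (Fermat). So φ⁻¹(17) = 17^21 mod 59.
Repeated squaring mod 59: 17^1 ≡ 17, 17^2 ≡ 17² = 289 ≡ 53, 17^4 ≡ 53² = 2809 ≡ 36, 17^8 ≡ 36² = 1296 ≡ 57, 17^16 ≡ 57² = 3249 ≡ 4. Since 21 = 16 + 4 + 1, 17^21 ≡ 4·36·17: 4·36 = 144 ≡ 26, then 26·17 = 442 ≡ 29. So 17^21 ≡ 29 (mod 59).
Hence φ⁻¹(17) = 29.

29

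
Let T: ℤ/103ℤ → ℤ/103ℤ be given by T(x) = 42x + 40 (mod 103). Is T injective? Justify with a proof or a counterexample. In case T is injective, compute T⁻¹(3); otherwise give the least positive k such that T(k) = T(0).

31

Suppose T(s) = T(t) in ℤ/103ℤ. Then 42s + 40 ≡ 42t + 40 (mod 103), so 42(s − t) ≡ 0 (mod 103).
Since gcd(42, 103) = 1, 42 is invertible modulo 103, thus s − t ≡ 0 (mod 103), i.e. s = t.
Hence T is injective.
We now compute 42⁻¹ mod 103 explicitly. Euclid's algorithm: 103 = 2·42 + 19, 42 = 2·19 + 4, 19 = 4·4 + 3, 4 = 1·3 + 1; back-substituting gives 1 = 27·42 − 11·103, so 42⁻¹ ≡ 27 (mod 103).
Since T is injective, we compute T⁻¹(3): solve 42x + 40 ≡ 3 (mod 103), i.e. 42x ≡ 66 (mod 103).
Multiplying by 42⁻¹ = 27 gives x ≡ 27·66 = 1782 = 17·103 + 31 ≡ 31 (mod 103).
Check: T(31) = 42·31 + 40 = 1342 = 13·103 + 3 ≡ 3 (mod 103).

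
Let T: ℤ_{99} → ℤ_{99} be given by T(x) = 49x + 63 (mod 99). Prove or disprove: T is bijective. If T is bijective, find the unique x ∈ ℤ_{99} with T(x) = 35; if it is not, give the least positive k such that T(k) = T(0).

If T(u) = T(v), then 49u ≡ 49v (mod 99). Because gcd(49, 99) = 1, we may cancel 49 to get u ≡ v (mod 99).
We now compute 49⁻¹ mod 99 explicitly. Euclid's algorithm: 99 = 2·49 + 1; back-substituting gives 1 = 97·49 − 48·99, so 49⁻¹ ≡ 97 (mod 99).
Then y ↦ 97(y − 63) is a two-sided inverse to T, so every y ∈ ℤ_{99} has a preimage.
Thus T is bijective.
Since T is bijective, we find T⁻¹(35): we need 49x ≡ 35 − 63 ≡ 71 (mod 99). Using 49⁻¹ = 97: x ≡ 97·71 = 6887 = 69·99 + 56, so x = 56.
Check: T(56) = 49·56 + 63 = 2807 = 28·99 + 35 ≡ 35 (mod 99).

56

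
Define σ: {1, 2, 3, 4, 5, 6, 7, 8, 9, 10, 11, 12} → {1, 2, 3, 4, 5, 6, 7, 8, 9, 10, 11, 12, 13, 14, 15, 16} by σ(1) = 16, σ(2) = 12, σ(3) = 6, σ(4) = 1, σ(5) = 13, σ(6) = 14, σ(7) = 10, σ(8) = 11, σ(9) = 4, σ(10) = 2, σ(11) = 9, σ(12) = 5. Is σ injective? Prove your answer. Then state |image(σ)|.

12

The values σ(1), …, σ(12) are 16, 12, 6, 1, 13, 14, 10, 11, 4, 2, 9, 5 — all distinct.
So σ(s) = σ(t) only when s = t, and σ is injective.
The image of σ is {1, 2, 4, 5, 6, 9, 10, 11, 12, 13, 14, 16}, which has 12 elements.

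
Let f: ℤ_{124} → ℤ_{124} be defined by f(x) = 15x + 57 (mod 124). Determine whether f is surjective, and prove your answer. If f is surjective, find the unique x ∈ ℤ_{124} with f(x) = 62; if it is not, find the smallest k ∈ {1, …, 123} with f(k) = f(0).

Since gcd(15, 124) = 1, 15 is invertible modulo 124. Euclid's algorithm: 124 = 8·15 + 4, 15 = 3·4 + 3, 4 = 1·3 + 1; back-substituting gives 1 = 91·15 − 11·124, so 15⁻¹ ≡ 91 (mod 124).
For any y ∈ ℤ_{124}, x = 91(y − 57) mod 124 satisfies f(x) = 15·91(y − 57) + 57 ≡ y (since 15·91 ≡ 1 mod 124). So every y has a preimage.
Hence f is surjective.
Since f is surjective, we compute f⁻¹(62): solve 15x + 57 ≡ 62 (mod 124), i.e. 15x ≡ 5 (mod 124).
Multiplying by 15⁻¹ = 91 gives x ≡ 91·5 = 455 = 3·124 + 83 ≡ 83 (mod 124).
Check: f(83) = 15·83 + 57 = 1302 = 10·124 + 62 ≡ 62 (mod 124).

83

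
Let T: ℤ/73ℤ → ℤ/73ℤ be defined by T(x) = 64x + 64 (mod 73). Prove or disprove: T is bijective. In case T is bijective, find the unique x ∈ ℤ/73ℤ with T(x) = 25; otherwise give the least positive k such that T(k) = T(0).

53

If T(u) = T(v), then 64u ≡ 64v (mod 73). Because gcd(64, 73) = 1, we may cancel 64 to get u ≡ v (mod 73).
We now compute 64⁻¹ mod 73 explicitly. Euclid's algorithm: 73 = 1·64 + 9, 64 = 7·9 + 1; back-substituting gives 1 = 8·64 − 7·73, so 64⁻¹ ≡ 8 (mod 73).
Then y ↦ 8(y − 64) is a two-sided inverse to T, so every y ∈ ℤ/73ℤ has a preimage.
So T is bijective.
Since T is bijective, we compute T⁻¹(25): solve 64x + 64 ≡ 25 (mod 73), i.e. 64x ≡ 34 (mod 73).
Multiplying by 64⁻¹ = 8 gives x ≡ 8·34 = 272 = 3·73 + 53 ≡ 53 (mod 73).
Check: T(53) = 64·53 + 64 = 3456 = 47·73 + 25 ≡ 25 (mod 73).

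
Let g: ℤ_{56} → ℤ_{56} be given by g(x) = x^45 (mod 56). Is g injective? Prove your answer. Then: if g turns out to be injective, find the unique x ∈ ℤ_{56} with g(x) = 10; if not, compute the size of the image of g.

15

g(2): Repeated squaring mod 56: 2^1 ≡ 2, 2^2 ≡ 2² = 4, 2^4 ≡ 4² = 16, 2^8 ≡ 16² = 256 ≡ 32, 2^16 ≡ 32² = 1024 ≡ 16, 2^32 ≡ 16² = 256 ≡ 32. Since 45 = 32 + 8 + 4 + 1, 2^45 ≡ 32·32·16·2: 32·32 = 1024 ≡ 16, then 16·16 = 256 ≡ 32, then 32·2 = 64 ≡ 8. So 2^45 ≡ 8 (mod 56).
g(4): Repeated squaring mod 56: 4^1 ≡ 4, 4^2 ≡ 4² = 16, 4^4 ≡ 16² = 256 ≡ 32, 4^8 ≡ 32² = 1024 ≡ 16, 4^16 ≡ 16² = 256 ≡ 32, 4^32 ≡ 32² = 1024 ≡ 16. Since 45 = 32 + 8 + 4 + 1, 4^45 ≡ 16·16·32·4: 16·16 = 256 ≡ 32, then 32·32 = 1024 ≡ 16, then 16·4 = 64 ≡ 8. So 4^45 ≡ 8 (mod 56).
So g(2) = g(4) = 8 while 2 ≠ 4, so g is not injective.
Since g is not injective, we determine |image(g)|. Computing x^45 mod 56 for each x (by repeated squaring, reducing mod 56 at every step), the values g(0), g(1), …, g(55) are: 0, 1, 8, 27, 8, 13, 48, 7, 8, 1, 48, 43, 48, 13, 0, 15, 8, 41, 8, 27, 48, 21, 8, 15, 48, 1, 48, 27, 0, 29, 8, 55, 8, 41, 48, 35, 8, 29, 48, 15, 48, 41, 0, 43, 8, 13, 8, 55, 48, 49, 8, 43, 48, 29, 48, 55.
The distinct values are {0, 1, 7, 8, 13, 15, 21, 27, 29, 35, 41, 43, 48, 49, 55}; there are 15 of them.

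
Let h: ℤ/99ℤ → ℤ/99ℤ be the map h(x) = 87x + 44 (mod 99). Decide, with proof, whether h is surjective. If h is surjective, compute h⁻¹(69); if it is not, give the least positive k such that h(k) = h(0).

33

Since gcd(87, 99) = 3, we have 87x ≡ 0 (mod 3) for all x, so h(x) ≡ 2 (mod 3).
But 0 ≢ 2 (mod 3), so 0 ∈ ℤ/99ℤ has no preimage. So h is not surjective.
Since h is not surjective, we find the least positive k with h(k) = h(0): this means 87k ≡ 0 (mod 99), i.e. 99 ∣ 87k. Since gcd(87, 99) = 3, dividing through by 3 this holds exactly when 33 ∣ 29k, and as gcd(29, 33) = 1, exactly when 33 ∣ k.
The smallest positive such k is 33.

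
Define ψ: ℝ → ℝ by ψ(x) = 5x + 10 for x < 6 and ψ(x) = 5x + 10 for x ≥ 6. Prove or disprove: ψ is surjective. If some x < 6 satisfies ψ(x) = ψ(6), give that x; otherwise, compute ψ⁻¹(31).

Both pieces are strictly increasing (slopes 5 and 5), so each is injective on its own interval.
The left piece maps (−∞, 6) onto (−∞, 40); the right piece maps [6, ∞) onto [40, ∞).
These images together cover ℝ, so ψ is surjective.
Because the two images are disjoint, no x < 6 has ψ(x) = ψ(6), so we compute ψ⁻¹(31): 31 lies in (−∞, 40), so solve 5x + 10 = 31: x = (31 − 10)/5 = 21/5.

21/5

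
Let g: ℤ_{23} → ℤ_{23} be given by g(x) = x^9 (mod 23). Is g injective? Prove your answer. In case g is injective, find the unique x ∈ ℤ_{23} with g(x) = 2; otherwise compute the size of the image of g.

9

Since 23 is prime, the nonzero elements of ℤ_{23} form a cyclic group of order 22.
As gcd(9, 22) = 1, raising to the 9th power is a bijection on this group: if x_1^9 ≡ x_2^9 then (x_1x_2^{−1})^9 = 1, and the only element of order dividing gcd(9, 22) = 1 is 1, so x_1 = x_2.
With g(0) = 0 this makes g injective on all of ℤ_{23}, hence bijective (finite equal-size domain and codomain). In particular g is injective.
Since g is injective, we find the preimage of 2. The inverse of x ↦ x^9 on (ℤ_{23})^× is x ↦ x^5, because 9·5 = 45 = 2·22 + 1 ≡ 1 (mod 22) and x^{22} = 1 for x ≠ 0 (Fermat). So g⁻¹(2) = 2^5 mod 23.
Repeated squaring mod 23: 2^1 ≡ 2, 2^2 ≡ 2² = 4, 2^4 ≡ 4² = 16. Since 5 = 4 + 1, 2^5 ≡ 16·2: 16·2 = 32 ≡ 9. So 2^5 ≡ 9 (mod 23).
Hence g⁻¹(2) = 9.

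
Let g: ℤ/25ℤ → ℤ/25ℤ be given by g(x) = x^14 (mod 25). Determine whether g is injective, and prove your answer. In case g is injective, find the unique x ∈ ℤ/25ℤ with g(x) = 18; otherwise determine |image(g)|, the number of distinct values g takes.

11

g(0) = 0^14 = 0.
g(5): Repeated squaring mod 25: 5^1 ≡ 5, 5^2 ≡ 5² = 25 ≡ 0, 5^4 ≡ 0² = 0, 5^8 ≡ 0² = 0. Since 14 = 8 + 4 + 2, 5^14 ≡ 0·0·0: 0·0 = 0, then 0·0 = 0. So 5^14 ≡ 0 (mod 25).
So g(0) = g(5) = 0 while 0 ≠ 5, thus g is not injective.
Since g is not injective, we determine |image(g)|. Computing x^14 mod 25 for each x (by repeated squaring, reducing mod 25 at every step), the values g(0), g(1), …, g(24) are: 0, 1, 9, 19, 6, 0, 21, 24, 4, 11, 0, 16, 14, 14, 16, 0, 11, 4, 24, 21, 0, 6, 19, 9, 1.
The distinct values are {0, 1, 4, 6, 9, 11, 14, 16, 19, 21, 24}; there are 11 of them.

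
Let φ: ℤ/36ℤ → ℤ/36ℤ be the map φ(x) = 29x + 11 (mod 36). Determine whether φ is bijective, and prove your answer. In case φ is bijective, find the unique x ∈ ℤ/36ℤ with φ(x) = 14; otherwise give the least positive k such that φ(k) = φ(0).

Suppose φ(u) = φ(v) in ℤ/36ℤ. Then 29u + 11 ≡ 29v + 11 (mod 36), hence 29(u − v) ≡ 0 (mod 36).
Since gcd(29, 36) = 1, 29 is invertible modulo 36, therefore u − v ≡ 0 (mod 36), i.e. u = v.
We now compute 29⁻¹ mod 36 explicitly. Euclid's algorithm: 36 = 1·29 + 7, 29 = 4·7 + 1; back-substituting gives 1 = 5·29 − 4·36, so 29⁻¹ ≡ 5 (mod 36).
For any y ∈ ℤ/36ℤ, x = 5(y − 11) mod 36 satisfies φ(x) = 29·5(y − 11) + 11 ≡ y (since 29·5 ≡ 1 mod 36). So every y has a preimage.
Therefore φ is bijective.
Since φ is bijective, we compute φ⁻¹(14): solve 29x + 11 ≡ 14 (mod 36), i.e. 29x ≡ 3 (mod 36).
Multiplying by 29⁻¹ = 5 gives x ≡ 5·3 = 15 ≡ 15 (mod 36).
Check: φ(15) = 29·15 + 11 = 446 = 12·36 + 14 ≡ 14 (mod 36).

15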